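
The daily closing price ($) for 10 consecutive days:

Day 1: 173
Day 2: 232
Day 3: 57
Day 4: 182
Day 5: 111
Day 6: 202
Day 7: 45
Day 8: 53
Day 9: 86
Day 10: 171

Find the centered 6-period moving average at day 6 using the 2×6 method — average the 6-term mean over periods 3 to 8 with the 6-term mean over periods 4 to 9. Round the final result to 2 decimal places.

110.75

Sum over 3–8: 57 + 182 + 111 + 202 + 45 + 53 = 650
Sum over 4–9: 182 + 111 + 202 + 45 + 53 + 86 = 679
CMA at t=6 = (650 + 679) / (2·6) = 1329 / 12 = 110.75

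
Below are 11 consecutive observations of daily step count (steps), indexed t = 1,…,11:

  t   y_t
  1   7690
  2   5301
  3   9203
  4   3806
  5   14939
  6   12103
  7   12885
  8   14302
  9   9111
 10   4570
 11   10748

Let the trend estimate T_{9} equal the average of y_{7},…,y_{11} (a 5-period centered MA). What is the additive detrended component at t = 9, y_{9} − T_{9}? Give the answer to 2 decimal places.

Trend T_9 = (12885 + 14302 + 9111 + 4570 + 10748) / 5 = 51616/5 = 10323.2000
Detrended value: 9111 − 10323.2000 = -1212.20

-1212.20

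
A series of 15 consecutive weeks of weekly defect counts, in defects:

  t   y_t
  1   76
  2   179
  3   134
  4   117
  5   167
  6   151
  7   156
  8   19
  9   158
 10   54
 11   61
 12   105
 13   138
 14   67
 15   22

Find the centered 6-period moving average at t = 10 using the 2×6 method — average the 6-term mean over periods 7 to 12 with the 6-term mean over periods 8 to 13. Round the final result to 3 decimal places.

Sum over 7–12: 156 + 19 + 158 + 54 + 61 + 105 = 553
Sum over 8–13: 19 + 158 + 54 + 61 + 105 + 138 = 535
CMA at t=10 = (553 + 535) / (2·6) = 1088 / 12 = 90.667

90.667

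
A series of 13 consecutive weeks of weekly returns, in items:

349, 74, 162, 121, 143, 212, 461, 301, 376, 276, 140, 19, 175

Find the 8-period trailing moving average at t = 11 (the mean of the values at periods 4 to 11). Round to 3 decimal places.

253.750

Sum of periods 4–11: 121 + 143 + 212 + 461 + 301 + 376 + 276 + 140 = 2030
Divide by 8: 2030 / 8 = 253.750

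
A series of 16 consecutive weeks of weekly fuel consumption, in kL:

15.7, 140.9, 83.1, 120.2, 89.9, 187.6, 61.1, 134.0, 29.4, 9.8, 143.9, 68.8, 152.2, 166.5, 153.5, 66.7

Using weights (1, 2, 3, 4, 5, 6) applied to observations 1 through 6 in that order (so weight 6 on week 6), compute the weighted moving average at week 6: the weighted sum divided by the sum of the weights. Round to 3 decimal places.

123.938

Weighted sum: 1·15.7 + 2·140.9 + 3·83.1 + 4·120.2 + 5·89.9 + 6·187.6 = 15.7 + 281.8 + 249.3 + 480.8 + 449.5 + 1125.6 = 2602.7
Weight total: 1 + 2 + 3 + 4 + 5 + 6 = 21
WMA = 2602.7 / 21 = 123.938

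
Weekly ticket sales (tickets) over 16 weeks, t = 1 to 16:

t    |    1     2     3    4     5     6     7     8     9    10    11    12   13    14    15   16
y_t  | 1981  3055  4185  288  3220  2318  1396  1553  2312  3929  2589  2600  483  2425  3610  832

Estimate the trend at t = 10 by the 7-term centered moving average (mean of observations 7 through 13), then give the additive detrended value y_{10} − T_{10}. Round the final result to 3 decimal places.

Trend T_10 = (1396 + 1553 + 2312 + 3929 + 2589 + 2600 + 483) / 7 = 14862/7 = 2123.14286
Detrended value: 3929 − 2123.14286 = 1805.857

1805.857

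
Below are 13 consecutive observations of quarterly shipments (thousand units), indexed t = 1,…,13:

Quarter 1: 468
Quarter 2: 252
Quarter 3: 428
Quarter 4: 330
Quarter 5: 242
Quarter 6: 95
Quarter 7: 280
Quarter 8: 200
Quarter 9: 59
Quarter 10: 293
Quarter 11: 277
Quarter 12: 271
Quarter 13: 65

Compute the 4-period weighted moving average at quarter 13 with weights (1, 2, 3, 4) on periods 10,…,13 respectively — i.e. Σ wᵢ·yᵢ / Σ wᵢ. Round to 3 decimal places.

Weighted sum: 1·293 + 2·277 + 3·271 + 4·65 = 293 + 554 + 813 + 260 = 1920
Weight total: 1 + 2 + 3 + 4 = 10
WMA = 1920 / 10 = 192.000

192.000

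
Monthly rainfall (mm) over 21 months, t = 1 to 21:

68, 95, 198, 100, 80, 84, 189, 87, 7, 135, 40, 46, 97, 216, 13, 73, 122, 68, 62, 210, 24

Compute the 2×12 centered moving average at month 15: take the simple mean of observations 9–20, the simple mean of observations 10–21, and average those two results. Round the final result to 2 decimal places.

Sum over 9–20: 7 + 135 + 40 + 46 + 97 + 216 + 13 + 73 + 122 + 68 + 62 + 210 = 1089
Sum over 10–21: 135 + 40 + 46 + 97 + 216 + 13 + 73 + 122 + 68 + 62 + 210 + 24 = 1106
CMA at t=15 = (1089 + 1106) / (2·12) = 2195 / 24 = 91.46

91.46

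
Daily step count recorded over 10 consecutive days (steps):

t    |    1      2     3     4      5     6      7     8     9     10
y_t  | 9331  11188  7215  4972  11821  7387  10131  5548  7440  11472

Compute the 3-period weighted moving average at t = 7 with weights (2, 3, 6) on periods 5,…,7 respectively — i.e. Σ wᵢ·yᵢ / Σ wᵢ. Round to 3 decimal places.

Weighted sum: 2·11821 + 3·7387 + 6·10131 = 23642 + 22161 + 60786 = 106589
Weight total: 2 + 3 + 6 = 11
WMA = 106589 / 11 = 9689.909

9689.909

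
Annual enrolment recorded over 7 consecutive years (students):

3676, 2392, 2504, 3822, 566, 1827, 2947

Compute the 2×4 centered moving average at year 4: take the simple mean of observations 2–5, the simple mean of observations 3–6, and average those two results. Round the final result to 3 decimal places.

2250.375

Sum over 2–5: 2392 + 2504 + 3822 + 566 = 9284
Sum over 3–6: 2504 + 3822 + 566 + 1827 = 8719
CMA at t=4 = (9284 + 8719) / (2·4) = 18003 / 8 = 2250.375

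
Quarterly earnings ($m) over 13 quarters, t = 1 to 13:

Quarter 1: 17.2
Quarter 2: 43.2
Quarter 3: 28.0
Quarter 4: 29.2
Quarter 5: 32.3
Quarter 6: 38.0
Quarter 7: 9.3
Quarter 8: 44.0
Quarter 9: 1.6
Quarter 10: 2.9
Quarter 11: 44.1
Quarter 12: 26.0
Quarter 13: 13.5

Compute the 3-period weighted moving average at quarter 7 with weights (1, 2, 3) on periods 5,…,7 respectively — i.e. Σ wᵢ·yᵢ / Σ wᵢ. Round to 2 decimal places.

Weighted sum: 1·32.3 + 2·38.0 + 3·9.3 = 32.3 + 76.0 + 27.9 = 136.2
Weight total: 1 + 2 + 3 = 6
WMA = 136.2 / 6 = 22.70

22.70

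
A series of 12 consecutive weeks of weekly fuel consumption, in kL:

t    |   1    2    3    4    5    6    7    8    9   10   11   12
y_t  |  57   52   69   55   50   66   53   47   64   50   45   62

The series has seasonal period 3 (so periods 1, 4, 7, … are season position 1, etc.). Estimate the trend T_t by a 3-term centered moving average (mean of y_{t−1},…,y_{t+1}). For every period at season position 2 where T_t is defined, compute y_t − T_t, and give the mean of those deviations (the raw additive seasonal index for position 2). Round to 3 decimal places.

Season position 2 occurs at t = 2, 5, 8, 11 (where T_t is defined).
t=2: T_2 = 59.33333; y_2 − T_2 = 52 − 59.33333 = -7.33333
t=5: T_5 = 57.00000; y_5 − T_5 = 50 − 57.00000 = -7.00000
t=8: T_8 = 54.66667; y_8 − T_8 = 47 − 54.66667 = -7.66667
t=11: T_11 = 52.33333; y_11 − T_11 = 45 − 52.33333 = -7.33333
Mean deviation: (-7.33333 + -7.00000 + -7.66667 + -7.33333) / 4 = -7.333

-7.333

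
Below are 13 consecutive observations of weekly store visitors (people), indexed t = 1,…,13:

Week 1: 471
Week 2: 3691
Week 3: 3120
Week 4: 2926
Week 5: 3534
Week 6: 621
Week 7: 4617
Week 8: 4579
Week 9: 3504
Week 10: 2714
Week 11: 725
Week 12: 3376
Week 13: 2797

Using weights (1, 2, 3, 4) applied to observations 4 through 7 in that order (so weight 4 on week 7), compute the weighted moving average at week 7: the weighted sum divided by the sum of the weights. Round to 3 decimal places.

Weighted sum: 1·2926 + 2·3534 + 3·621 + 4·4617 = 2926 + 7068 + 1863 + 18468 = 30325
Weight total: 1 + 2 + 3 + 4 = 10
WMA = 30325 / 10 = 3032.500

3032.500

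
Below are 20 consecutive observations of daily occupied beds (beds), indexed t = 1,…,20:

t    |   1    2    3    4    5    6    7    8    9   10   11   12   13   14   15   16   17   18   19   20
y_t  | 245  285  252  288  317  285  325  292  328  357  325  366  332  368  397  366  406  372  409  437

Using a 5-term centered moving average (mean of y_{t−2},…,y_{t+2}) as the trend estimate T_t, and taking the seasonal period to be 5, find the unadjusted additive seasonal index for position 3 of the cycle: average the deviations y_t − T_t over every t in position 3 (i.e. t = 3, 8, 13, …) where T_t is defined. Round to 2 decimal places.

-25.60

Season position 3 occurs at t = 3, 8, 13, 18 (where T_t is defined).
t=3: T_3 = 277.4000; y_3 − T_3 = 252 − 277.4000 = -25.4000
t=8: T_8 = 317.4000; y_8 − T_8 = 292 − 317.4000 = -25.4000
t=13: T_13 = 357.6000; y_13 − T_13 = 332 − 357.6000 = -25.6000
t=18: T_18 = 398.0000; y_18 − T_18 = 372 − 398.0000 = -26.0000
Mean deviation: (-25.4000 + -25.4000 + -25.6000 + -26.0000) / 4 = -25.60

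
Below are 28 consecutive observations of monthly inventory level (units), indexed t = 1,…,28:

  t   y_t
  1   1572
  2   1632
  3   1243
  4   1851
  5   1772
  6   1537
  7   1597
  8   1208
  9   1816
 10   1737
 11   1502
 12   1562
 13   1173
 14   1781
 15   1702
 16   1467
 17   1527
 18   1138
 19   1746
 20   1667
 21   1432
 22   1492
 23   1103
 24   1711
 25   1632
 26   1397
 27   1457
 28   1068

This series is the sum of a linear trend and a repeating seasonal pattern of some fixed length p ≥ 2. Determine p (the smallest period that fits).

First differences y_{t+1} − y_t: 60, -389, 608, -79, -235, 60, -389, 608, -79, -235, 60, -389, …
The difference pattern repeats every 5 terms and not for any smaller step, so p = 5.

5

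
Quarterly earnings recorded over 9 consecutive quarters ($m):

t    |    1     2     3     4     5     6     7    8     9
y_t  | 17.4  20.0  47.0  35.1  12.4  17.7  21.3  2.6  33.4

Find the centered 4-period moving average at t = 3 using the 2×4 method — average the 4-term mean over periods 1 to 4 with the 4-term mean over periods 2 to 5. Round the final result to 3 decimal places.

Sum over 1–4: 17.4 + 20.0 + 47.0 + 35.1 = 119.5
Sum over 2–5: 20.0 + 47.0 + 35.1 + 12.4 = 114.5
CMA at t=3 = (119.5 + 114.5) / (2·4) = 234.0 / 8 = 29.250

29.250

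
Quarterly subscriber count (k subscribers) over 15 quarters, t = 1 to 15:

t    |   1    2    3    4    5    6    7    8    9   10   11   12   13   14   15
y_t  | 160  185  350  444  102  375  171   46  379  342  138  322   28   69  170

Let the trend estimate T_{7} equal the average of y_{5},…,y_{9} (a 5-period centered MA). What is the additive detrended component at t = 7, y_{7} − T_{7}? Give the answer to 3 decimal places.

Trend T_7 = (102 + 375 + 171 + 46 + 379) / 5 = 1073/5 = 214.60000
Detrended value: 171 − 214.60000 = -43.600

-43.600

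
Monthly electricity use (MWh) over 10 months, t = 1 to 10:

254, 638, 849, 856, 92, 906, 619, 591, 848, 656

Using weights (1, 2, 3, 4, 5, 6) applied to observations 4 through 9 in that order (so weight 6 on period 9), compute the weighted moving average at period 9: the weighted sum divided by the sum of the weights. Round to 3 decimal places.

679.857

Weighted sum: 1·856 + 2·92 + 3·906 + 4·619 + 5·591 + 6·848 = 856 + 184 + 2718 + 2476 + 2955 + 5088 = 14277
Weight total: 1 + 2 + 3 + 4 + 5 + 6 = 21
WMA = 14277 / 21 = 679.857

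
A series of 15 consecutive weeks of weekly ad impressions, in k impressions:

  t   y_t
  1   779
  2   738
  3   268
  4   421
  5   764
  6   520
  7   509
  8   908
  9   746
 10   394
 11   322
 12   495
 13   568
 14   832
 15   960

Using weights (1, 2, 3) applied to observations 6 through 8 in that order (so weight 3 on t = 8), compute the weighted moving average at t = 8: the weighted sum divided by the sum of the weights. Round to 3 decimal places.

710.333

Weighted sum: 1·520 + 2·509 + 3·908 = 520 + 1018 + 2724 = 4262
Weight total: 1 + 2 + 3 = 6
WMA = 4262 / 6 = 710.333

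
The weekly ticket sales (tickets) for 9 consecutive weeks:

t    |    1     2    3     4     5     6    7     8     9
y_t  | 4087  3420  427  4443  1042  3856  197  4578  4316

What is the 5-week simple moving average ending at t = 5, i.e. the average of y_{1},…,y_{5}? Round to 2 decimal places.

2683.80

Sum of periods 1–5: 4087 + 3420 + 427 + 4443 + 1042 = 13419
Divide by 5: 13419 / 5 = 2683.80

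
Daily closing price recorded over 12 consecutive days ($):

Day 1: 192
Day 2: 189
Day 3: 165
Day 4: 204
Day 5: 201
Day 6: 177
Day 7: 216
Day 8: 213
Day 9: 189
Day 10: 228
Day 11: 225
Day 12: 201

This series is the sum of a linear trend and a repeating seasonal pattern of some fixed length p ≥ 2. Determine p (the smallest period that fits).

3

First differences y_{t+1} − y_t: -3, -24, 39, -3, -24, 39, -3, -24, …
The difference pattern repeats every 3 terms and not for any smaller step, so p = 3.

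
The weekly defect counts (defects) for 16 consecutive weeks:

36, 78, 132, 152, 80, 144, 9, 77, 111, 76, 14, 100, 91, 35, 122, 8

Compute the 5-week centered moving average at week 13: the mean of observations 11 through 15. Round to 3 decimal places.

72.400

Sum of periods 11–15: 14 + 100 + 91 + 35 + 122 = 362
Divide by 5: 362 / 5 = 72.400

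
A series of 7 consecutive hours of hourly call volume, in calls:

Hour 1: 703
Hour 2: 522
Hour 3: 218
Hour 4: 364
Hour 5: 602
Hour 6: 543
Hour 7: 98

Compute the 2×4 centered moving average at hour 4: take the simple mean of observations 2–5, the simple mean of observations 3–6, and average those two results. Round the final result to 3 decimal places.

429.125

Sum over 2–5: 522 + 218 + 364 + 602 = 1706
Sum over 3–6: 218 + 364 + 602 + 543 = 1727
CMA at t=4 = (1706 + 1727) / (2·4) = 3433 / 8 = 429.125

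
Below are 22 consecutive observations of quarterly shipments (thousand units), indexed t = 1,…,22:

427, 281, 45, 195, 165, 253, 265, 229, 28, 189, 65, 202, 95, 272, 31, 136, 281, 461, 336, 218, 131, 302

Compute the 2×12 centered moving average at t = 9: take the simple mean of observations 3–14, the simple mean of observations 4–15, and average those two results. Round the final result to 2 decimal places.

166.33

Sum over 3–14: 45 + 195 + 165 + 253 + 265 + 229 + 28 + 189 + 65 + 202 + 95 + 272 = 2003
Sum over 4–15: 195 + 165 + 253 + 265 + 229 + 28 + 189 + 65 + 202 + 95 + 272 + 31 = 1989
CMA at t=9 = (2003 + 1989) / (2·12) = 3992 / 24 = 166.33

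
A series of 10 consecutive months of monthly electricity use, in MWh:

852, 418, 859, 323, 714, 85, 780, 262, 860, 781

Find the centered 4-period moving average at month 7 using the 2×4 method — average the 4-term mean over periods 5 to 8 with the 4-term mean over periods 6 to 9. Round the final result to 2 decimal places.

478.50

Sum over 5–8: 714 + 85 + 780 + 262 = 1841
Sum over 6–9: 85 + 780 + 262 + 860 = 1987
CMA at t=7 = (1841 + 1987) / (2·4) = 3828 / 8 = 478.50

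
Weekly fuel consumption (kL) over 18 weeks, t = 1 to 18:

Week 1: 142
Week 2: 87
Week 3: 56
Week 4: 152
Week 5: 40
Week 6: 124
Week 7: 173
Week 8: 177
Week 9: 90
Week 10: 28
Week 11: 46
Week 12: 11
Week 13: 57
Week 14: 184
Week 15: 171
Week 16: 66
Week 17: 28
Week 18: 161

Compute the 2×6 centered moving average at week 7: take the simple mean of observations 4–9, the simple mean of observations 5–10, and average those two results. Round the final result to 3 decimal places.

Sum over 4–9: 152 + 40 + 124 + 173 + 177 + 90 = 756
Sum over 5–10: 40 + 124 + 173 + 177 + 90 + 28 = 632
CMA at t=7 = (756 + 632) / (2·6) = 1388 / 12 = 115.667

115.667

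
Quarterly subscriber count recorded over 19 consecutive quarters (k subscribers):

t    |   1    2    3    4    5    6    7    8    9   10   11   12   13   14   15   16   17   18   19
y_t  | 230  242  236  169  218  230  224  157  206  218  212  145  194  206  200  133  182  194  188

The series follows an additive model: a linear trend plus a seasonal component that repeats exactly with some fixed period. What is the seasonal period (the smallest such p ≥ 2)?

First differences y_{t+1} − y_t: 12, -6, -67, 49, 12, -6, -67, 49, 12, -6, …
The difference pattern repeats every 4 terms and not for any smaller step, so p = 4.

4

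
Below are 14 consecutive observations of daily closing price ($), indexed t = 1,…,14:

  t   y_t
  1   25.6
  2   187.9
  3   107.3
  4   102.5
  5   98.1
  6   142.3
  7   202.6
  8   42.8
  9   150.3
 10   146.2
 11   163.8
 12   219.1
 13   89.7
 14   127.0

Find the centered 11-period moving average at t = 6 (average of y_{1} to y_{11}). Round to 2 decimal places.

124.49

Sum of periods 1–11: 25.6 + 187.9 + 107.3 + 102.5 + 98.1 + 142.3 + 202.6 + 42.8 + 150.3 + 146.2 + 163.8 = 1369.4
Divide by 11: 1369.4 / 11 = 124.49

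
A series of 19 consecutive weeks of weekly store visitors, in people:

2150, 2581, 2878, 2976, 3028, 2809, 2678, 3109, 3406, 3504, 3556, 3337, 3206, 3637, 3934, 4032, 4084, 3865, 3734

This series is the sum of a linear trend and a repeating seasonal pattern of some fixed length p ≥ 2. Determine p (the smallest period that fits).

6

First differences y_{t+1} − y_t: 431, 297, 98, 52, -219, -131, 431, 297, 98, 52, -219, -131, 431, 297, …
The difference pattern repeats every 6 terms and not for any smaller step, so p = 6.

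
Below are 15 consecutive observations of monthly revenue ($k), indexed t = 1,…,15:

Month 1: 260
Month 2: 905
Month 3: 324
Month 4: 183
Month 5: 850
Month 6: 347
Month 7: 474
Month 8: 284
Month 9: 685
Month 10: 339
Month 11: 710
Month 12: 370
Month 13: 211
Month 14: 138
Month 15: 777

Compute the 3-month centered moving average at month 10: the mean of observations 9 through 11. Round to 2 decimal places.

Sum of periods 9–11: 685 + 339 + 710 = 1734
Divide by 3: 1734 / 3 = 578.00

578.00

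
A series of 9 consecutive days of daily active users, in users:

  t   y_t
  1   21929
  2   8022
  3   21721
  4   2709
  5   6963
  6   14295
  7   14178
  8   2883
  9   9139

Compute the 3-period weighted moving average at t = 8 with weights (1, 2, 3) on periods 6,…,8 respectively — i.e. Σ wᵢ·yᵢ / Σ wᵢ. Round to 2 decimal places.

8550.00

Weighted sum: 1·14295 + 2·14178 + 3·2883 = 14295 + 28356 + 8649 = 51300
Weight total: 1 + 2 + 3 = 6
WMA = 51300 / 6 = 8550.00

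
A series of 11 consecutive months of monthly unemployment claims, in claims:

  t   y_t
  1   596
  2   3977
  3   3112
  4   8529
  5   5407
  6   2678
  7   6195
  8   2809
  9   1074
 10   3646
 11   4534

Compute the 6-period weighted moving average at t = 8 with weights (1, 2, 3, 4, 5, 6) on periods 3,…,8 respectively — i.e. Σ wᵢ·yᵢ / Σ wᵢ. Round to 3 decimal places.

Weighted sum: 1·3112 + 2·8529 + 3·5407 + 4·2678 + 5·6195 + 6·2809 = 3112 + 17058 + 16221 + 10712 + 30975 + 16854 = 94932
Weight total: 1 + 2 + 3 + 4 + 5 + 6 = 21
WMA = 94932 / 21 = 4520.571

4520.571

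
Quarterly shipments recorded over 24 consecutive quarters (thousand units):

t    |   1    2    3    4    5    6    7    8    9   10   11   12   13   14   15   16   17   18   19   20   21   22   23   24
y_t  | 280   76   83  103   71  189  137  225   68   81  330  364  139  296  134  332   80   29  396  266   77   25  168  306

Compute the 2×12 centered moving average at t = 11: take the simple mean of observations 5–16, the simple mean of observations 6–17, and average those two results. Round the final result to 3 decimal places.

Sum over 5–16: 71 + 189 + 137 + 225 + 68 + 81 + 330 + 364 + 139 + 296 + 134 + 332 = 2366
Sum over 6–17: 189 + 137 + 225 + 68 + 81 + 330 + 364 + 139 + 296 + 134 + 332 + 80 = 2375
CMA at t=11 = (2366 + 2375) / (2·12) = 4741 / 24 = 197.542

197.542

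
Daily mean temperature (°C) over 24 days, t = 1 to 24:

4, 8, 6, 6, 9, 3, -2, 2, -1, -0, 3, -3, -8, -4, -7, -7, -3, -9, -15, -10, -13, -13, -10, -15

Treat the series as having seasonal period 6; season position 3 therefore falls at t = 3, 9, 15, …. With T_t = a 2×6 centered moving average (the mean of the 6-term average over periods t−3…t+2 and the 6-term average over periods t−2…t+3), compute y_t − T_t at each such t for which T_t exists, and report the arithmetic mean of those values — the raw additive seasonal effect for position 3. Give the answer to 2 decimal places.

Season position 3 occurs at t = 9, 15, 21 (where T_t is defined).
t=9: T_9 = 0.3333; y_9 − T_9 = -1 − 0.3333 = -1.3333
t=15: T_15 = -5.8333; y_15 − T_15 = -7 − -5.8333 = -1.1667
t=21: T_21 = -12.1667; y_21 − T_21 = -13 − -12.1667 = -0.8333
Mean deviation: (-1.3333 + -1.1667 + -0.8333) / 3 = -1.11

-1.11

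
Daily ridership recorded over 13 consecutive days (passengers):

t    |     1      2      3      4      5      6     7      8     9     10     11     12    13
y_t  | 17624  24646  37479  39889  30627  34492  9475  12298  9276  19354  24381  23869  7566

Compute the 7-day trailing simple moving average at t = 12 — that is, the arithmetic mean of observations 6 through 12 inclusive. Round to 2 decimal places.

Sum of periods 6–12: 34492 + 9475 + 12298 + 9276 + 19354 + 24381 + 23869 = 133145
Divide by 7: 133145 / 7 = 19020.71

19020.71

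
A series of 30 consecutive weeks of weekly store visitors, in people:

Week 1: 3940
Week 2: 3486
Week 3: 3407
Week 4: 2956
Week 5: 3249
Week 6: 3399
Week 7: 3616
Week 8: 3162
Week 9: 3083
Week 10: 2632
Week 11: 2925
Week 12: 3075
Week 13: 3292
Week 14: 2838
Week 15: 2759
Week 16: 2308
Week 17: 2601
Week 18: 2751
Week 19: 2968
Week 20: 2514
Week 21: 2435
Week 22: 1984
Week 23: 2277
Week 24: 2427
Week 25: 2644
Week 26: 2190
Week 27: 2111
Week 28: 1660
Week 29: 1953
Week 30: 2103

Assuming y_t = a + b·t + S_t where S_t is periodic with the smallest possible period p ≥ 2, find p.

6

First differences y_{t+1} − y_t: -454, -79, -451, 293, 150, 217, -454, -79, -451, 293, 150, 217, -454, -79, …
The difference pattern repeats every 6 terms and not for any smaller step, so p = 6.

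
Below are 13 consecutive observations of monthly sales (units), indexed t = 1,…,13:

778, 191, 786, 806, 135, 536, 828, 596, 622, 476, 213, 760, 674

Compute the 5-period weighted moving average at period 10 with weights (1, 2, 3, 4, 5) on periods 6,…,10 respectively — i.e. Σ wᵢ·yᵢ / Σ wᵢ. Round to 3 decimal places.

Weighted sum: 1·536 + 2·828 + 3·596 + 4·622 + 5·476 = 536 + 1656 + 1788 + 2488 + 2380 = 8848
Weight total: 1 + 2 + 3 + 4 + 5 = 15
WMA = 8848 / 15 = 589.867

589.867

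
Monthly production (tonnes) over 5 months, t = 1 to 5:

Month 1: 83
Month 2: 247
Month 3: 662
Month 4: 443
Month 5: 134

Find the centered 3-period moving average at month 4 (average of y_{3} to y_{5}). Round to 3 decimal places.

Sum of periods 3–5: 662 + 443 + 134 = 1239
Divide by 3: 1239 / 3 = 413.000

413.000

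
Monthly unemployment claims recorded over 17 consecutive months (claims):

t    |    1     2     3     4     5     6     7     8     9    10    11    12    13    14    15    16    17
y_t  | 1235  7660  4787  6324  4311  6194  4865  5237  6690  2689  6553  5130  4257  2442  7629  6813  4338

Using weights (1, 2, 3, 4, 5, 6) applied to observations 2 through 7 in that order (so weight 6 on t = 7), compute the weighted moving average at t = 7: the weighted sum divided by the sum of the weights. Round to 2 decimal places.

Weighted sum: 1·7660 + 2·4787 + 3·6324 + 4·4311 + 5·6194 + 6·4865 = 7660 + 9574 + 18972 + 17244 + 30970 + 29190 = 113610
Weight total: 1 + 2 + 3 + 4 + 5 + 6 = 21
WMA = 113610 / 21 = 5410.00

5410.00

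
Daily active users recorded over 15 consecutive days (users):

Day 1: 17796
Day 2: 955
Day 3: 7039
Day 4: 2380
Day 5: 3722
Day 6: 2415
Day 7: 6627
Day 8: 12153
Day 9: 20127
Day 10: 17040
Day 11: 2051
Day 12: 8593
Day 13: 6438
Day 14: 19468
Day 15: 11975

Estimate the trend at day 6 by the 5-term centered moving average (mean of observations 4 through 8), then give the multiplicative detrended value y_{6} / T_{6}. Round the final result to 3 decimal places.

Trend T_6 = (2380 + 3722 + 2415 + 6627 + 12153) / 5 = 27297/5 = 5459.40000
Ratio to trend: 2415 / 5459.40000 = 0.442

0.442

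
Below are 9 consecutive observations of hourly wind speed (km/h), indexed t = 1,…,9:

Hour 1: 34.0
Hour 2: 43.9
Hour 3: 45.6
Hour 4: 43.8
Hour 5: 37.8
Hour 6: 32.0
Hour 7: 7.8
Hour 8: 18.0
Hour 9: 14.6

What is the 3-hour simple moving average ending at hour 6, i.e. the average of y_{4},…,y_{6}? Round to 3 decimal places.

37.867

Sum of periods 4–6: 43.8 + 37.8 + 32.0 = 113.6
Divide by 3: 113.6 / 3 = 37.867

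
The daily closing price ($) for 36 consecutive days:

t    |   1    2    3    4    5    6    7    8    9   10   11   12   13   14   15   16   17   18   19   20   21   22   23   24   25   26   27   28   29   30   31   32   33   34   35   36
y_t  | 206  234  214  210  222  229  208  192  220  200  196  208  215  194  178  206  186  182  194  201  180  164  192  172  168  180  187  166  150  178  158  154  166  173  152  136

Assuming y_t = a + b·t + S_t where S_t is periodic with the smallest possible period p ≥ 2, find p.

First differences y_{t+1} − y_t: 28, -20, -4, 12, 7, -21, -16, 28, -20, -4, 12, 7, -21, -16, 28, -20, …
The difference pattern repeats every 7 terms and not for any smaller step, so p = 7.

7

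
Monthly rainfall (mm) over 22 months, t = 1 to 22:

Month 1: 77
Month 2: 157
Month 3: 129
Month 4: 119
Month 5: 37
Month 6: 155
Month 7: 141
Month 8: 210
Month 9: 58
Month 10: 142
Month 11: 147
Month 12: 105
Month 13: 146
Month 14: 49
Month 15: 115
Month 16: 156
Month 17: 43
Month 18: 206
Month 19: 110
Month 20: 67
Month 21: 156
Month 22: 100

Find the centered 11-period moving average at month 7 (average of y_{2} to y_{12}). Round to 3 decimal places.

Sum of periods 2–12: 157 + 129 + 119 + 37 + 155 + 141 + 210 + 58 + 142 + 147 + 105 = 1400
Divide by 11: 1400 / 11 = 127.273

127.273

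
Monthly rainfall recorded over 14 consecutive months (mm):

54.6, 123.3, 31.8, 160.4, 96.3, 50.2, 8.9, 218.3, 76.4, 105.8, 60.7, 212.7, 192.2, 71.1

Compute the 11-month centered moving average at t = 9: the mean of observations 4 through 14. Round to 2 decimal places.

113.91

Sum of periods 4–14: 160.4 + 96.3 + 50.2 + 8.9 + 218.3 + 76.4 + 105.8 + 60.7 + 212.7 + 192.2 + 71.1 = 1253.0
Divide by 11: 1253.0 / 11 = 113.91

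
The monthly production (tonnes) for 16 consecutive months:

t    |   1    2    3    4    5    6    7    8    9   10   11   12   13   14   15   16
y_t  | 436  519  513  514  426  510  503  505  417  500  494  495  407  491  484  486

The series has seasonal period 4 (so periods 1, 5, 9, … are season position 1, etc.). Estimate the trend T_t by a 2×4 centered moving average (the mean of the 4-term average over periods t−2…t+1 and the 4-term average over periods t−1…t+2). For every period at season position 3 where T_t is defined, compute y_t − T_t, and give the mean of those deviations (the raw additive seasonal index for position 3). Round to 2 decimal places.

18.54

Season position 3 occurs at t = 3, 7, 11 (where T_t is defined).
t=3: T_3 = 494.2500; y_3 − T_3 = 513 − 494.2500 = 18.7500
t=7: T_7 = 484.8750; y_7 − T_7 = 503 − 484.8750 = 18.1250
t=11: T_11 = 475.2500; y_11 − T_11 = 494 − 475.2500 = 18.7500
Mean deviation: (18.7500 + 18.1250 + 18.7500) / 3 = 18.54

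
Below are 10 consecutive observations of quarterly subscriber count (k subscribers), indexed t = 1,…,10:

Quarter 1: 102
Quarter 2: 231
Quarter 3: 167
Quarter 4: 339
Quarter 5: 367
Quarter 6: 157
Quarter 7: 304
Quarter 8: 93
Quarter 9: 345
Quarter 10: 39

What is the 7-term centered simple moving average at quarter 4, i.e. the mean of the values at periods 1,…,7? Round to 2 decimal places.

Sum of periods 1–7: 102 + 231 + 167 + 339 + 367 + 157 + 304 = 1667
Divide by 7: 1667 / 7 = 238.14

238.14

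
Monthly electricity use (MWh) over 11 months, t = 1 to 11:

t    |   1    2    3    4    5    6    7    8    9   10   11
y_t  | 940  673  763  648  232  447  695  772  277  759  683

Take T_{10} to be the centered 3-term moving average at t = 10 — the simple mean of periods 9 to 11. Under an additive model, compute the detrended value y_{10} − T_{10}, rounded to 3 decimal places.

186.000

Trend T_10 = (277 + 759 + 683) / 3 = 1719/3 = 573.00000
Detrended value: 759 − 573.00000 = 186.000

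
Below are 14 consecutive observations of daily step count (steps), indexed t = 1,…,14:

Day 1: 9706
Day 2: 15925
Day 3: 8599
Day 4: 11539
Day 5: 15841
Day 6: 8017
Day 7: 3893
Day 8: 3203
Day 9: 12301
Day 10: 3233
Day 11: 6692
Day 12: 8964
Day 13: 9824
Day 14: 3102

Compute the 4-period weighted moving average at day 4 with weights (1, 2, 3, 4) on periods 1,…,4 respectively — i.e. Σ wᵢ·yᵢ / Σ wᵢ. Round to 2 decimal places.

11350.90

Weighted sum: 1·9706 + 2·15925 + 3·8599 + 4·11539 = 9706 + 31850 + 25797 + 46156 = 113509
Weight total: 1 + 2 + 3 + 4 = 10
WMA = 113509 / 10 = 11350.90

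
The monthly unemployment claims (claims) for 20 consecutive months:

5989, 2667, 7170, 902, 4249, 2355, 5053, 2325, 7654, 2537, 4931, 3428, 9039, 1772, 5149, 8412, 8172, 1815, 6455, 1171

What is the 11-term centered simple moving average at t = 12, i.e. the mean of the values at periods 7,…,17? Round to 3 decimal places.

5315.636

Sum of periods 7–17: 5053 + 2325 + 7654 + 2537 + 4931 + 3428 + 9039 + 1772 + 5149 + 8412 + 8172 = 58472
Divide by 11: 58472 / 11 = 5315.636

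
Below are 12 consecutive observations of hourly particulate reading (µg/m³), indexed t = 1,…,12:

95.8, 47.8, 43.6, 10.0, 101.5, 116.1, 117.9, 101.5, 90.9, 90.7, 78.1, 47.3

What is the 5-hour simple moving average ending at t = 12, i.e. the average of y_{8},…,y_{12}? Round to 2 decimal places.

81.70

Sum of periods 8–12: 101.5 + 90.9 + 90.7 + 78.1 + 47.3 = 408.5
Divide by 5: 408.5 / 5 = 81.70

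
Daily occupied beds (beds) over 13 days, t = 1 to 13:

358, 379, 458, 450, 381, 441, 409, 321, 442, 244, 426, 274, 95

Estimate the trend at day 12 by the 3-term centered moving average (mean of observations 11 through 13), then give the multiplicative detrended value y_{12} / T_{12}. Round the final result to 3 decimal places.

1.034

Trend T_12 = (426 + 274 + 95) / 3 = 795/3 = 265.00000
Ratio to trend: 274 / 265.00000 = 1.034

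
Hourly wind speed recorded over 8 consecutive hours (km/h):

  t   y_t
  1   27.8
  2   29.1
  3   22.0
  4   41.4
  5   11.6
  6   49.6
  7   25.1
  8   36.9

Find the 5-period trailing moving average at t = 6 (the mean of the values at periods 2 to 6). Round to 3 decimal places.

30.740

Sum of periods 2–6: 29.1 + 22.0 + 41.4 + 11.6 + 49.6 = 153.7
Divide by 5: 153.7 / 5 = 30.740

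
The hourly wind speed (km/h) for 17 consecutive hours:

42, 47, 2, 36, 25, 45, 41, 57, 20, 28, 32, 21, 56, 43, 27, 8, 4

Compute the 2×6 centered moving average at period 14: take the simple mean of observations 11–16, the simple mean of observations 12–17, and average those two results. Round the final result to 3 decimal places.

Sum over 11–16: 32 + 21 + 56 + 43 + 27 + 8 = 187
Sum over 12–17: 21 + 56 + 43 + 27 + 8 + 4 = 159
CMA at t=14 = (187 + 159) / (2·6) = 346 / 12 = 28.833

28.833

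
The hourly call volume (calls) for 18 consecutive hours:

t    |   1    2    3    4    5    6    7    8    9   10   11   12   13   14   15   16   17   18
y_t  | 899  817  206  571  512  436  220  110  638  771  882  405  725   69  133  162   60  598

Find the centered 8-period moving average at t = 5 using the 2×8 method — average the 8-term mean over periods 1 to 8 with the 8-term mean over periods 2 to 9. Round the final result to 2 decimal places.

Sum over 1–8: 899 + 817 + 206 + 571 + 512 + 436 + 220 + 110 = 3771
Sum over 2–9: 817 + 206 + 571 + 512 + 436 + 220 + 110 + 638 = 3510
CMA at t=5 = (3771 + 3510) / (2·8) = 7281 / 16 = 455.06

455.06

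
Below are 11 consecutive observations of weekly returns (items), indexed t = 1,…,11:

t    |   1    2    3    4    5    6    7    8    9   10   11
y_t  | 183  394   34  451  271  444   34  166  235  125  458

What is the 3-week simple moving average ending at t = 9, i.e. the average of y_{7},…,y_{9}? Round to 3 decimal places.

Sum of periods 7–9: 34 + 166 + 235 = 435
Divide by 3: 435 / 3 = 145.000

145.000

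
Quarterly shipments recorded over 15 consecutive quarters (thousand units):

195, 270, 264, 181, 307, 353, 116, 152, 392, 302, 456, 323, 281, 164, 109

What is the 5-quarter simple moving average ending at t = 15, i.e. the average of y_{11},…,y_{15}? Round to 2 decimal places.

266.60

Sum of periods 11–15: 456 + 323 + 281 + 164 + 109 = 1333
Divide by 5: 1333 / 5 = 266.60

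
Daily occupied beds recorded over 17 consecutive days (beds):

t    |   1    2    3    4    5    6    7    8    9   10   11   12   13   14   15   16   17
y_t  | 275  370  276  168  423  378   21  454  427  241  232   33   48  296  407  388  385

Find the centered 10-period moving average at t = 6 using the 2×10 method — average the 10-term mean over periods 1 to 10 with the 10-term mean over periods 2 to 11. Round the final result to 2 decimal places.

301.15

Sum over 1–10: 275 + 370 + 276 + 168 + 423 + 378 + 21 + 454 + 427 + 241 = 3033
Sum over 2–11: 370 + 276 + 168 + 423 + 378 + 21 + 454 + 427 + 241 + 232 = 2990
CMA at t=6 = (3033 + 2990) / (2·10) = 6023 / 20 = 301.15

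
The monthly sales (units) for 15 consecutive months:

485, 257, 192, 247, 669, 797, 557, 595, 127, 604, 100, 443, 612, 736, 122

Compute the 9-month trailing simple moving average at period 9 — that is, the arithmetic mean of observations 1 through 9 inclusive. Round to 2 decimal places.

436.22

Sum of periods 1–9: 485 + 257 + 192 + 247 + 669 + 797 + 557 + 595 + 127 = 3926
Divide by 9: 3926 / 9 = 436.22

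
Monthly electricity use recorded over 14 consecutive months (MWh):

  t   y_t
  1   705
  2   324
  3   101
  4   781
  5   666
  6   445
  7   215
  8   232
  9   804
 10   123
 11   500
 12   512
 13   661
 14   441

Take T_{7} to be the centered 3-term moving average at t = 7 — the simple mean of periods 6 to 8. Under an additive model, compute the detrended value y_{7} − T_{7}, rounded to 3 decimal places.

Trend T_7 = (445 + 215 + 232) / 3 = 892/3 = 297.33333
Detrended value: 215 − 297.33333 = -82.333

-82.333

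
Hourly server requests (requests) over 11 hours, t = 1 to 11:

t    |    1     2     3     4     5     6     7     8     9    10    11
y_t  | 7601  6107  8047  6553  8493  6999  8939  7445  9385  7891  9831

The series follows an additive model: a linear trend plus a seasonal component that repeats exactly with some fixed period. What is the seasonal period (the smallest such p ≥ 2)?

First differences y_{t+1} − y_t: -1494, 1940, -1494, 1940, -1494, 1940, …
The difference pattern repeats every 2 terms and not for any smaller step, so p = 2.

2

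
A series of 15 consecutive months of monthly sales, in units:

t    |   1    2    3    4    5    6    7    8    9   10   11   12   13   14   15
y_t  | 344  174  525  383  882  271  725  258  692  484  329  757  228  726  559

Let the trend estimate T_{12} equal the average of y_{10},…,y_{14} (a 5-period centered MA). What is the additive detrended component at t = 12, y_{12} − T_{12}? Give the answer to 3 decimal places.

Trend T_12 = (484 + 329 + 757 + 228 + 726) / 5 = 2524/5 = 504.80000
Detrended value: 757 − 504.80000 = 252.200

252.200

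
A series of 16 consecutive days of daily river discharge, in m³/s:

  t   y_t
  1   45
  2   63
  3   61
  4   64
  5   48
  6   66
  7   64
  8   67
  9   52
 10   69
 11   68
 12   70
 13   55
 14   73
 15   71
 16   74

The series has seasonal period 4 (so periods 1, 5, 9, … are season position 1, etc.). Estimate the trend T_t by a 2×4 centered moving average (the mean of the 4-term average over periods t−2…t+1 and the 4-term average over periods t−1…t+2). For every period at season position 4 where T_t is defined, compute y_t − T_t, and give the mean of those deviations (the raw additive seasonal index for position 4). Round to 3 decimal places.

Season position 4 occurs at t = 4, 8, 12 (where T_t is defined).
t=4: T_4 = 59.37500; y_4 − T_4 = 64 − 59.37500 = 4.62500
t=8: T_8 = 62.62500; y_8 − T_8 = 67 − 62.62500 = 4.37500
t=12: T_12 = 66.00000; y_12 − T_12 = 70 − 66.00000 = 4.00000
Mean deviation: (4.62500 + 4.37500 + 4.00000) / 3 = 4.333

4.333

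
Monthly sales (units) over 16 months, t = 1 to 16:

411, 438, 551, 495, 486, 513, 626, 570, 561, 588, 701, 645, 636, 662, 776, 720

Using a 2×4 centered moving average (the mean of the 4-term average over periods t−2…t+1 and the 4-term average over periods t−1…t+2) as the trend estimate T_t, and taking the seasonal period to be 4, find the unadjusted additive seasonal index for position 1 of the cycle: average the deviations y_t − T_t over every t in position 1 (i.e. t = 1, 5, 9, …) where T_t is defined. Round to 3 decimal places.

Season position 1 occurs at t = 5, 9, 13 (where T_t is defined).
t=5: T_5 = 520.62500; y_5 − T_5 = 486 − 520.62500 = -34.62500
t=9: T_9 = 595.62500; y_9 − T_9 = 561 − 595.62500 = -34.62500
t=13: T_13 = 670.37500; y_13 − T_13 = 636 − 670.37500 = -34.37500
Mean deviation: (-34.62500 + -34.62500 + -34.37500) / 3 = -34.542

-34.542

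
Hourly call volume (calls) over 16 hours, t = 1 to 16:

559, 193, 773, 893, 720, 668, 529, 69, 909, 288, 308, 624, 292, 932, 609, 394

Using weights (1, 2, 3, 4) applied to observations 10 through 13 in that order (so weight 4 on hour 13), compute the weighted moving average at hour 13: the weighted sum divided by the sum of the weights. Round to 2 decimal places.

394.40

Weighted sum: 1·288 + 2·308 + 3·624 + 4·292 = 288 + 616 + 1872 + 1168 = 3944
Weight total: 1 + 2 + 3 + 4 = 10
WMA = 3944 / 10 = 394.40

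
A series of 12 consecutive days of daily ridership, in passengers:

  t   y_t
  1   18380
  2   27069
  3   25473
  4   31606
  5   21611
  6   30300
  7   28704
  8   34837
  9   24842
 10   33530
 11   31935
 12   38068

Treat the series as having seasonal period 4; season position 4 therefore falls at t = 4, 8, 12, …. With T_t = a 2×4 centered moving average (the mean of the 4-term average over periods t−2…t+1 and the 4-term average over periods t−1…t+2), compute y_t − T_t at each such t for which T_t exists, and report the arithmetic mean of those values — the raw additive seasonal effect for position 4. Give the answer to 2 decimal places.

Season position 4 occurs at t = 4, 8 (where T_t is defined).
t=4: T_4 = 26843.6250; y_4 − T_4 = 31606 − 26843.6250 = 4762.3750
t=8: T_8 = 30074.5000; y_8 − T_8 = 34837 − 30074.5000 = 4762.5000
Mean deviation: (4762.3750 + 4762.5000) / 2 = 4762.44

4762.44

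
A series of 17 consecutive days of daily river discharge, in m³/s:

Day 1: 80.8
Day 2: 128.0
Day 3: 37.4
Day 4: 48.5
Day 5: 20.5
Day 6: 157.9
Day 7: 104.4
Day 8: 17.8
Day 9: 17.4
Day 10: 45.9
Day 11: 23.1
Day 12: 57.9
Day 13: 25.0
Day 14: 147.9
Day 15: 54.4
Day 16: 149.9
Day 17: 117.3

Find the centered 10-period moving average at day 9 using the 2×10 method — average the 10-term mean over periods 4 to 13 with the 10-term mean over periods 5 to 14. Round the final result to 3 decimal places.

Sum over 4–13: 48.5 + 20.5 + 157.9 + 104.4 + 17.8 + 17.4 + 45.9 + 23.1 + 57.9 + 25.0 = 518.4
Sum over 5–14: 20.5 + 157.9 + 104.4 + 17.8 + 17.4 + 45.9 + 23.1 + 57.9 + 25.0 + 147.9 = 617.8
CMA at t=9 = (518.4 + 617.8) / (2·10) = 1136.2 / 20 = 56.810

56.810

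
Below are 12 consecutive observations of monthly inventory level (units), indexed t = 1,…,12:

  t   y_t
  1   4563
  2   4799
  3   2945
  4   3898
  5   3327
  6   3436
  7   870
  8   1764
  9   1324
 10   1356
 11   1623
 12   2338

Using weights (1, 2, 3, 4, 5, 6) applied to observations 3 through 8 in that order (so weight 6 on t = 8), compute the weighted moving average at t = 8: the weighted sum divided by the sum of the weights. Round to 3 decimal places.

2352.381

Weighted sum: 1·2945 + 2·3898 + 3·3327 + 4·3436 + 5·870 + 6·1764 = 2945 + 7796 + 9981 + 13744 + 4350 + 10584 = 49400
Weight total: 1 + 2 + 3 + 4 + 5 + 6 = 21
WMA = 49400 / 21 = 2352.381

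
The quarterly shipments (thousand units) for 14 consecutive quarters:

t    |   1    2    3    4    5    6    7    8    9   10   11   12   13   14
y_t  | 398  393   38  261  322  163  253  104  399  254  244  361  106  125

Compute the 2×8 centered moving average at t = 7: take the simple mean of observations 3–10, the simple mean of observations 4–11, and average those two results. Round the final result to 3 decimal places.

237.125

Sum over 3–10: 38 + 261 + 322 + 163 + 253 + 104 + 399 + 254 = 1794
Sum over 4–11: 261 + 322 + 163 + 253 + 104 + 399 + 254 + 244 = 2000
CMA at t=7 = (1794 + 2000) / (2·8) = 3794 / 16 = 237.125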